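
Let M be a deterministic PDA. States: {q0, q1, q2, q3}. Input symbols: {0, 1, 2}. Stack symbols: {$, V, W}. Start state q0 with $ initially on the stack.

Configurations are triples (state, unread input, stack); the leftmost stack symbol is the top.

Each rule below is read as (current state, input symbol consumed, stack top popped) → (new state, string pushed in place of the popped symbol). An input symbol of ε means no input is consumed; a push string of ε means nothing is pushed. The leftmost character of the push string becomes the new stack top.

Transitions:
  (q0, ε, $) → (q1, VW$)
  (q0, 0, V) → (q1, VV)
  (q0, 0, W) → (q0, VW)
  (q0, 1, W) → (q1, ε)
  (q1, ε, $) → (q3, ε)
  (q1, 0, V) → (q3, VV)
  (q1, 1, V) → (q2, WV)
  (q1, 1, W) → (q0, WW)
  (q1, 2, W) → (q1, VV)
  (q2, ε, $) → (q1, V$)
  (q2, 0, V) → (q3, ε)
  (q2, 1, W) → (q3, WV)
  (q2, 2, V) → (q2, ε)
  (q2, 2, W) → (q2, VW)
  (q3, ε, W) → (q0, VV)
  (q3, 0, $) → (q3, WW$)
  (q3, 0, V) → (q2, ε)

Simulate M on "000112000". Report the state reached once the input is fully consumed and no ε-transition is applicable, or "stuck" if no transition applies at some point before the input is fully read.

stuck

(q0, 000112000, $)
  ε-move, top $: go to q1, push VW$ → (q1, 000112000, VW$)
  read 0, top V: go to q3, push VV → (q3, 00112000, VVW$)
  read 0, top V: go to q2, push ε → (q2, 0112000, VW$)
  read 0, top V: go to q3, push ε → (q3, 112000, W$)
  ε-move, top W: go to q0, push VV → (q0, 112000, VV$)
No transition for (q0, 1, top V); M blocks with input 112000 remaining.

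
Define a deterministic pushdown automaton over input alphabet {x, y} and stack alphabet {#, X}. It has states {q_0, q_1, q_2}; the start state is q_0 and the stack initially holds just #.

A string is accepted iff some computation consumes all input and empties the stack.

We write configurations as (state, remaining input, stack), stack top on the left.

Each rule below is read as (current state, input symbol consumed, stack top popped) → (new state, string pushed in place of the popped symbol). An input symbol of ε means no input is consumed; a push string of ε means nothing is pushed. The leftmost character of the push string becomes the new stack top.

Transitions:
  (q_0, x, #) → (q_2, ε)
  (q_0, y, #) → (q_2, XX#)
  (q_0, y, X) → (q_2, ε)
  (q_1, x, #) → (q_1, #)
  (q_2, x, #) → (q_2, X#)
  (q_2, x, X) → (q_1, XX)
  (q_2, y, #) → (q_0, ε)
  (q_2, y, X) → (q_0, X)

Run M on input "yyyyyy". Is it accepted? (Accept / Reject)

(q_0, yyyyyy, #)
  read y, top #: go to q_2, push XX# → (q_2, yyyyy, XX#)
  read y, top X: go to q_0, push X → (q_0, yyyy, XX#)
  read y, top X: go to q_2, push ε → (q_2, yyy, X#)
  read y, top X: go to q_0, push X → (q_0, yy, X#)
  read y, top X: go to q_2, push ε → (q_2, y, #)
  read y, top #: go to q_0, push ε → (q_0, ε, ε)
All input consumed and the stack is empty.

Accept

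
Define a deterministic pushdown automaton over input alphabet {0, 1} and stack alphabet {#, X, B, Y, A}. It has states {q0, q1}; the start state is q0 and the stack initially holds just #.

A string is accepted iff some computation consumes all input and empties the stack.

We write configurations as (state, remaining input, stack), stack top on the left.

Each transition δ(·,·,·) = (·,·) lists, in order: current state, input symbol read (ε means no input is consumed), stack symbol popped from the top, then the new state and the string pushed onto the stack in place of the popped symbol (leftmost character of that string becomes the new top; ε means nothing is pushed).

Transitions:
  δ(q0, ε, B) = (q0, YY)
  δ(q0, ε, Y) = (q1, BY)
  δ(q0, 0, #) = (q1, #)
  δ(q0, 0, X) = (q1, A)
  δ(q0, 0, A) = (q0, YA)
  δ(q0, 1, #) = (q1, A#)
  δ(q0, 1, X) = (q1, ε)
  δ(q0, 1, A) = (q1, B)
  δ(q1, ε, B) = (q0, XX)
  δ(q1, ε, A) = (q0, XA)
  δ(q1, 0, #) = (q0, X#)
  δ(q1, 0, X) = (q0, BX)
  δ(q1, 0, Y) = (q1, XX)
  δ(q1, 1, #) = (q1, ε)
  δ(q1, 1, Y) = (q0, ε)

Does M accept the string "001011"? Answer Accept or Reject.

(q0, 001011, #)
  read 0, top #: go to q1, push # → (q1, 01011, #)
  read 0, top #: go to q0, push X# → (q0, 1011, X#)
  read 1, top X: go to q1, push ε → (q1, 011, #)
  read 0, top #: go to q0, push X# → (q0, 11, X#)
  read 1, top X: go to q1, push ε → (q1, 1, #)
  read 1, top #: go to q1, push ε → (q1, ε, ε)
All input consumed and the stack is empty.

Accept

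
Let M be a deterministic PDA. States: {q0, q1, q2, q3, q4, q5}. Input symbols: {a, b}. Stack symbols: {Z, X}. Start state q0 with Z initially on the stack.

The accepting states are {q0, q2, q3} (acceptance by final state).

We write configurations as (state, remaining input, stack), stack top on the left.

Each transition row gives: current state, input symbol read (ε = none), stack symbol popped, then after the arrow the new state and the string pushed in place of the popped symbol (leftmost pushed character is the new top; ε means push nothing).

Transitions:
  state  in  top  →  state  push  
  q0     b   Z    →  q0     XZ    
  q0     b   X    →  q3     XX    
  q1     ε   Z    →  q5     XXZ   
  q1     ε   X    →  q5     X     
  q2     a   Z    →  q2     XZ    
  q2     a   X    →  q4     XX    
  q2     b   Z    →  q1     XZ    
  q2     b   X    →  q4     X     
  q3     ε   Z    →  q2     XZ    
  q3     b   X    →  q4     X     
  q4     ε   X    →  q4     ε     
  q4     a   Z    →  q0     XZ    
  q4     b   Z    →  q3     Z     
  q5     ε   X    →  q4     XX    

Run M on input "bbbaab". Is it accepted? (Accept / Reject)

Reject

(q0, bbbaab, Z) ⊢ (q0, bbaab, XZ) ⊢ (q3, baab, XXZ) ⊢ (q4, aab, XXZ) ⊢ (q4, aab, XZ) ⊢ (q4, aab, Z) ⊢ (q0, ab, XZ)
No transition applies at (q0, ab, XZ); input not fully consumed.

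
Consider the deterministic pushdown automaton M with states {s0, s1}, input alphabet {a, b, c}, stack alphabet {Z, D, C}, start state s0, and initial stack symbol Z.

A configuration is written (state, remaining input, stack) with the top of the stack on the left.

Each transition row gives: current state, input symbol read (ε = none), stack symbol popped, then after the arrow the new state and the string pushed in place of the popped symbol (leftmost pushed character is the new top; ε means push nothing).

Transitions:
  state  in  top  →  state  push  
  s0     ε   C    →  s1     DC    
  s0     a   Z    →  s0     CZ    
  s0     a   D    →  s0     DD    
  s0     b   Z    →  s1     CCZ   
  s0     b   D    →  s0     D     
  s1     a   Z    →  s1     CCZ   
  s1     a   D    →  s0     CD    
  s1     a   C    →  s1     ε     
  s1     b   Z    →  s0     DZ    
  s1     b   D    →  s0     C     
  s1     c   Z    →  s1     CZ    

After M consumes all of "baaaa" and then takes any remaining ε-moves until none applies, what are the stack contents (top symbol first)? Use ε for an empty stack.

(s0, baaaa, Z) ⊢ (s1, aaaa, CCZ) ⊢ (s1, aaa, CZ) ⊢ (s1, aa, Z) ⊢ (s1, a, CCZ) ⊢ (s1, ε, CZ)
All input consumed in state s1 with stack CZ.

CZ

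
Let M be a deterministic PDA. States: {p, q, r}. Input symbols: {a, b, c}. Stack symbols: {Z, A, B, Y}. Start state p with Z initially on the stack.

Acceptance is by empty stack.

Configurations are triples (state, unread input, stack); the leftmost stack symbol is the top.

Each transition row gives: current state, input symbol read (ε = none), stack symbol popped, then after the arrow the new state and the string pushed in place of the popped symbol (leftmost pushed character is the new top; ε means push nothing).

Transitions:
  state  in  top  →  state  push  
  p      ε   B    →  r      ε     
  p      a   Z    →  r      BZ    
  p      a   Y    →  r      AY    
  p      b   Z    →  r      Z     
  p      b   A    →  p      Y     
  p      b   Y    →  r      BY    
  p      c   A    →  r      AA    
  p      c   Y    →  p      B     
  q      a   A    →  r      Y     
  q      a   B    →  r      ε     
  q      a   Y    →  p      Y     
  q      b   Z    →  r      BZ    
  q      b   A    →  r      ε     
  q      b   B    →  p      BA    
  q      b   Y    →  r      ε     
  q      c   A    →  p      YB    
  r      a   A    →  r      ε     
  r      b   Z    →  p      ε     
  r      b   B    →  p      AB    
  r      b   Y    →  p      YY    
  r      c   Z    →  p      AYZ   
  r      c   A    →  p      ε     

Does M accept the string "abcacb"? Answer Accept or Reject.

Accept

(p, abcacb, Z)
  read a, top Z: go to r, push BZ → (r, bcacb, BZ)
  read b, top B: go to p, push AB → (p, cacb, ABZ)
  read c, top A: go to r, push AA → (r, acb, AABZ)
  read a, top A: go to r, push ε → (r, cb, ABZ)
  read c, top A: go to p, push ε → (p, b, BZ)
  ε-move, top B: go to r, push ε → (r, b, Z)
  read b, top Z: go to p, push ε → (p, ε, ε)
All input consumed and the stack is empty.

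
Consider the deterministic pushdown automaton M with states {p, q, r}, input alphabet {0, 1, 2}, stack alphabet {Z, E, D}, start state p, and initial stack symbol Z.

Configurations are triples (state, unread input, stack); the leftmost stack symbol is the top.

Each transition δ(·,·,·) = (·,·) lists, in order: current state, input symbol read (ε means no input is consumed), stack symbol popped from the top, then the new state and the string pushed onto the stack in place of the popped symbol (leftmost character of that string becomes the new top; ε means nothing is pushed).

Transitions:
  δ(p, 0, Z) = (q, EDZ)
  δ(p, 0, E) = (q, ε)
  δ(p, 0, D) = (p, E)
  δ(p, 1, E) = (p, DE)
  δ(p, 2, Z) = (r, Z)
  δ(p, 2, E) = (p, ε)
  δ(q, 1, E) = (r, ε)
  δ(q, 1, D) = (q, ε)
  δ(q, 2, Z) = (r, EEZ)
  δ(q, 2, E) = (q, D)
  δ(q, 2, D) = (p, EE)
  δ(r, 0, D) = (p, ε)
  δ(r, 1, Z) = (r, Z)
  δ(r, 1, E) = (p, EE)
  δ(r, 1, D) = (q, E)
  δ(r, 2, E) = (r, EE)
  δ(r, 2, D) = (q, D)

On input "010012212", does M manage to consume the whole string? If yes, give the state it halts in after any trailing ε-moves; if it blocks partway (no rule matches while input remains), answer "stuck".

stuck

(p, 010012212, Z)
  read 0, top Z: go to q, push EDZ → (q, 10012212, EDZ)
  read 1, top E: go to r, push ε → (r, 0012212, DZ)
  read 0, top D: go to p, push ε → (p, 012212, Z)
  read 0, top Z: go to q, push EDZ → (q, 12212, EDZ)
  read 1, top E: go to r, push ε → (r, 2212, DZ)
  read 2, top D: go to q, push D → (q, 212, DZ)
  read 2, top D: go to p, push EE → (p, 12, EEZ)
  read 1, top E: go to p, push DE → (p, 2, DEEZ)
No transition for (p, 2, top D); M blocks with input 2 remaining.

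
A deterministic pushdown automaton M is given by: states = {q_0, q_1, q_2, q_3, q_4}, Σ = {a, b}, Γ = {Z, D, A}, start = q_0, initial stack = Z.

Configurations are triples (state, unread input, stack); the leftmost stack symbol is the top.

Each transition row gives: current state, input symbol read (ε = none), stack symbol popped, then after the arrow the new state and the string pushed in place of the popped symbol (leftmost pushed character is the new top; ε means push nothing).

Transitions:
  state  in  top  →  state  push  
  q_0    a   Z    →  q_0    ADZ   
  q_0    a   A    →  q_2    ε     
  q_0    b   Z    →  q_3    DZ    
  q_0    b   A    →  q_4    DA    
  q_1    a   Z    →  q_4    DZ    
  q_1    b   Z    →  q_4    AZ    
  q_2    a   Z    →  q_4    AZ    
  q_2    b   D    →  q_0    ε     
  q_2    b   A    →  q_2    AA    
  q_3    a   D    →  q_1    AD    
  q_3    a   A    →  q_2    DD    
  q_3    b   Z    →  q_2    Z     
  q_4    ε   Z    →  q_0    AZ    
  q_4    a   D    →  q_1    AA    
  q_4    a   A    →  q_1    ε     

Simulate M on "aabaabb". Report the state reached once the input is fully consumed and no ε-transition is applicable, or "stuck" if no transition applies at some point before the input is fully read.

q_3

(q_0, aabaabb, Z)
  read a, top Z: go to q_0, push ADZ → (q_0, abaabb, ADZ)
  read a, top A: go to q_2, push ε → (q_2, baabb, DZ)
  read b, top D: go to q_0, push ε → (q_0, aabb, Z)
  read a, top Z: go to q_0, push ADZ → (q_0, abb, ADZ)
  read a, top A: go to q_2, push ε → (q_2, bb, DZ)
  read b, top D: go to q_0, push ε → (q_0, b, Z)
  read b, top Z: go to q_3, push DZ → (q_3, ε, DZ)
All input consumed; M is in state q_3.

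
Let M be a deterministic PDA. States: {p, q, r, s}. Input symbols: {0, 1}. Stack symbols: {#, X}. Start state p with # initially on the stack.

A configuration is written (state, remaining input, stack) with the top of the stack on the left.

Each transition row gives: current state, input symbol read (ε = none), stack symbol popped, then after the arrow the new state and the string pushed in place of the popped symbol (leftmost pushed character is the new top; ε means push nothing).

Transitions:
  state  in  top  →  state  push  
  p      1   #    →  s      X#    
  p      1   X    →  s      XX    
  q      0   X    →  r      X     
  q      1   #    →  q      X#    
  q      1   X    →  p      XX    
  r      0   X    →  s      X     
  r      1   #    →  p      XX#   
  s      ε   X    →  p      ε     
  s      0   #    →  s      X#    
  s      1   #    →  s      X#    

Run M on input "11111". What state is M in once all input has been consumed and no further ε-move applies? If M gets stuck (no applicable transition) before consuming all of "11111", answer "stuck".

(p, 11111, #)
  read 1, top #: go to s, push X# → (s, 1111, X#)
  ε-move, top X: go to p, push ε → (p, 1111, #)
  read 1, top #: go to s, push X# → (s, 111, X#)
  ε-move, top X: go to p, push ε → (p, 111, #)
  read 1, top #: go to s, push X# → (s, 11, X#)
  ε-move, top X: go to p, push ε → (p, 11, #)
  read 1, top #: go to s, push X# → (s, 1, X#)
  ε-move, top X: go to p, push ε → (p, 1, #)
  read 1, top #: go to s, push X# → (s, ε, X#)
  ε-move, top X: go to p, push ε → (p, ε, #)
All input consumed; M is in state p.

p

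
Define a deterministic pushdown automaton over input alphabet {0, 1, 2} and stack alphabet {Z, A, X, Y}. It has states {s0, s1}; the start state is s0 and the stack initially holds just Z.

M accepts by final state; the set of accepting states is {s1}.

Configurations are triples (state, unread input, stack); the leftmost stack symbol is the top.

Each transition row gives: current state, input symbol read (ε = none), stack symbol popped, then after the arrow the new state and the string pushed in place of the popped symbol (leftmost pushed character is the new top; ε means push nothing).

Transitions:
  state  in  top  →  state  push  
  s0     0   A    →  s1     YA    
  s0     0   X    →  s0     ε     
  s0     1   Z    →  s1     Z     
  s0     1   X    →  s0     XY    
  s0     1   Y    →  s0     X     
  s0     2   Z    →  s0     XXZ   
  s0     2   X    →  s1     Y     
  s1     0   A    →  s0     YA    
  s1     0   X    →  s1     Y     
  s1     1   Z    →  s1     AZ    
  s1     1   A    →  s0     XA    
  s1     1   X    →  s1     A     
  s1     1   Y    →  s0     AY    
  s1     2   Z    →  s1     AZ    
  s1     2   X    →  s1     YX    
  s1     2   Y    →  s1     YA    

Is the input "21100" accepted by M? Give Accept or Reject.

Reject

(s0, 21100, Z)
  read 2, top Z: go to s0, push XXZ → (s0, 1100, XXZ)
  read 1, top X: go to s0, push XY → (s0, 100, XYXZ)
  read 1, top X: go to s0, push XY → (s0, 00, XYYXZ)
  read 0, top X: go to s0, push ε → (s0, 0, YYXZ)
No transition applies at (s0, 0, YYXZ); input not fully consumed.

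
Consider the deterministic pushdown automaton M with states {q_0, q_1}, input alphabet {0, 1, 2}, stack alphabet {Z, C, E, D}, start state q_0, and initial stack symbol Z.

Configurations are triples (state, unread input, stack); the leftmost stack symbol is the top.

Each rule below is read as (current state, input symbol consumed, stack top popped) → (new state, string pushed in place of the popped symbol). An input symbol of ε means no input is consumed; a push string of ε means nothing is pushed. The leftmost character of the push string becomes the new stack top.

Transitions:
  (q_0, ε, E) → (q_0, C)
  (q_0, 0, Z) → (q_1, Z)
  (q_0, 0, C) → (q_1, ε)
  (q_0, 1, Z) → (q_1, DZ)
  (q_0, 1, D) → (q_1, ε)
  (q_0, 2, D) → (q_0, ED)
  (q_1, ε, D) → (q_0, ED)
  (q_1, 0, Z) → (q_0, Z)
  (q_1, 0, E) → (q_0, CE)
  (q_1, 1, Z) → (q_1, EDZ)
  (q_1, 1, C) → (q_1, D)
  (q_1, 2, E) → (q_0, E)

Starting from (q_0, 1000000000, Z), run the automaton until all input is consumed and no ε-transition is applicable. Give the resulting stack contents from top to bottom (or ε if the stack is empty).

CDZ

(q_0, 1000000000, Z)
  read 1, top Z: go to q_1, push DZ → (q_1, 000000000, DZ)
  ε-move, top D: go to q_0, push ED → (q_0, 000000000, EDZ)
  ε-move, top E: go to q_0, push C → (q_0, 000000000, CDZ)
  read 0, top C: go to q_1, push ε → (q_1, 00000000, DZ)
  ε-move, top D: go to q_0, push ED → (q_0, 00000000, EDZ)
  ε-move, top E: go to q_0, push C → (q_0, 00000000, CDZ)
  read 0, top C: go to q_1, push ε → (q_1, 0000000, DZ)
  ε-move, top D: go to q_0, push ED → (q_0, 0000000, EDZ)
  ε-move, top E: go to q_0, push C → (q_0, 0000000, CDZ)
  read 0, top C: go to q_1, push ε → (q_1, 000000, DZ)
  ε-move, top D: go to q_0, push ED → (q_0, 000000, EDZ)
  ε-move, top E: go to q_0, push C → (q_0, 000000, CDZ)
  read 0, top C: go to q_1, push ε → (q_1, 00000, DZ)
  ε-move, top D: go to q_0, push ED → (q_0, 00000, EDZ)
  ε-move, top E: go to q_0, push C → (q_0, 00000, CDZ)
  read 0, top C: go to q_1, push ε → (q_1, 0000, DZ)
  ε-move, top D: go to q_0, push ED → (q_0, 0000, EDZ)
  ε-move, top E: go to q_0, push C → (q_0, 0000, CDZ)
  read 0, top C: go to q_1, push ε → (q_1, 000, DZ)
  ε-move, top D: go to q_0, push ED → (q_0, 000, EDZ)
  ε-move, top E: go to q_0, push C → (q_0, 000, CDZ)
  read 0, top C: go to q_1, push ε → (q_1, 00, DZ)
  ε-move, top D: go to q_0, push ED → (q_0, 00, EDZ)
  ε-move, top E: go to q_0, push C → (q_0, 00, CDZ)
  read 0, top C: go to q_1, push ε → (q_1, 0, DZ)
  ε-move, top D: go to q_0, push ED → (q_0, 0, EDZ)
  ε-move, top E: go to q_0, push C → (q_0, 0, CDZ)
  read 0, top C: go to q_1, push ε → (q_1, ε, DZ)
  ε-move, top D: go to q_0, push ED → (q_0, ε, EDZ)
  ε-move, top E: go to q_0, push C → (q_0, ε, CDZ)
All input consumed in state q_0 with stack CDZ.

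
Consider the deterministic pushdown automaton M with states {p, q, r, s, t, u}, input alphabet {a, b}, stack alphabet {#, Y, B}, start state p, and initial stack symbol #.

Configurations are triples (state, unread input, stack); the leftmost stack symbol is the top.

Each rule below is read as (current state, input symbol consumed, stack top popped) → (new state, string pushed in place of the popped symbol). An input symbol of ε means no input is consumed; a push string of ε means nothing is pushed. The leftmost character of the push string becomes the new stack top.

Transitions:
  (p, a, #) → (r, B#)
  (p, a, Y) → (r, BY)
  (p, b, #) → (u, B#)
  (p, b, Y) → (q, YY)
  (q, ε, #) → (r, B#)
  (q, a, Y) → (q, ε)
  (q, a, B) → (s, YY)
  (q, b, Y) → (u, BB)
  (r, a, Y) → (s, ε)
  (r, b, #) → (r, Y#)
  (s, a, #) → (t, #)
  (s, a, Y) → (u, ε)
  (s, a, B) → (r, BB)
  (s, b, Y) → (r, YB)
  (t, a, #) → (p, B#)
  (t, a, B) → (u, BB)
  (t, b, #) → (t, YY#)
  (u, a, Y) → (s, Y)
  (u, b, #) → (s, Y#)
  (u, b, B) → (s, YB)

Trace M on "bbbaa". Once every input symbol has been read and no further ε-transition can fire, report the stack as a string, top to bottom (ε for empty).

(p, bbbaa, #)
  read b, top #: go to u, push B# → (u, bbaa, B#)
  read b, top B: go to s, push YB → (s, baa, YB#)
  read b, top Y: go to r, push YB → (r, aa, YBB#)
  read a, top Y: go to s, push ε → (s, a, BB#)
  read a, top B: go to r, push BB → (r, ε, BBB#)
All input consumed in state r with stack BBB#.

BBB#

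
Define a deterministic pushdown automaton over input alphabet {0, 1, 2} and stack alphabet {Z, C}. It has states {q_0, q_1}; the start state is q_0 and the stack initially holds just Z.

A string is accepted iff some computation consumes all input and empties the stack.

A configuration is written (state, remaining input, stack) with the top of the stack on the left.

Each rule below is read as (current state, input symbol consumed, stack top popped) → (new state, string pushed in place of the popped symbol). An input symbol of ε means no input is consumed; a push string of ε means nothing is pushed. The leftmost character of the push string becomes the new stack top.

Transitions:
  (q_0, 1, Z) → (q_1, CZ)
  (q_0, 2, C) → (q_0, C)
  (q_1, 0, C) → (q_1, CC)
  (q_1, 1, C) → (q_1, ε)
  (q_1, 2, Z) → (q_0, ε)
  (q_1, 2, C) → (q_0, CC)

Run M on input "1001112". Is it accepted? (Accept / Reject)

(q_0, 1001112, Z)
  read 1, top Z: go to q_1, push CZ → (q_1, 001112, CZ)
  read 0, top C: go to q_1, push CC → (q_1, 01112, CCZ)
  read 0, top C: go to q_1, push CC → (q_1, 1112, CCCZ)
  read 1, top C: go to q_1, push ε → (q_1, 112, CCZ)
  read 1, top C: go to q_1, push ε → (q_1, 12, CZ)
  read 1, top C: go to q_1, push ε → (q_1, 2, Z)
  read 2, top Z: go to q_0, push ε → (q_0, ε, ε)
All input consumed and the stack is empty.

Accept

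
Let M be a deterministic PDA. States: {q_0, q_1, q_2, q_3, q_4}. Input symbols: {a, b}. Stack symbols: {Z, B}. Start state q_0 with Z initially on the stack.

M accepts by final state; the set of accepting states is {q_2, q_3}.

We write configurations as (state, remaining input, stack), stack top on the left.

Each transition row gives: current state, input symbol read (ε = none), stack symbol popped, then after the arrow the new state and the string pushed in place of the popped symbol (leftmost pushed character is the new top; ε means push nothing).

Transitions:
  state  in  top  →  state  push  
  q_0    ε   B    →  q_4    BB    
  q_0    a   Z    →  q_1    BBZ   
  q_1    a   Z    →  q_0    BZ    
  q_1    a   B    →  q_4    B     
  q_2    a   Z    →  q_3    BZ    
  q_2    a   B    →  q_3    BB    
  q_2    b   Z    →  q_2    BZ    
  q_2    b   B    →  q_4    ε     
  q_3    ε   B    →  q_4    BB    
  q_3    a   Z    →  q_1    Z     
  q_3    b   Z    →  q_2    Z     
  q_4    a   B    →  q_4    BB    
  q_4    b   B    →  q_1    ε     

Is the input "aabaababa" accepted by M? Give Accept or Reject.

(q_0, aabaababa, Z)
  read a, top Z: go to q_1, push BBZ → (q_1, abaababa, BBZ)
  read a, top B: go to q_4, push B → (q_4, baababa, BBZ)
  read b, top B: go to q_1, push ε → (q_1, aababa, BZ)
  read a, top B: go to q_4, push B → (q_4, ababa, BZ)
  read a, top B: go to q_4, push BB → (q_4, baba, BBZ)
  read b, top B: go to q_1, push ε → (q_1, aba, BZ)
  read a, top B: go to q_4, push B → (q_4, ba, BZ)
  read b, top B: go to q_1, push ε → (q_1, a, Z)
  read a, top Z: go to q_0, push BZ → (q_0, ε, BZ)
  ε-move, top B: go to q_4, push BB → (q_4, ε, BBZ)
All input consumed; state q_4 ∉ F and no further ε-move applies.

Reject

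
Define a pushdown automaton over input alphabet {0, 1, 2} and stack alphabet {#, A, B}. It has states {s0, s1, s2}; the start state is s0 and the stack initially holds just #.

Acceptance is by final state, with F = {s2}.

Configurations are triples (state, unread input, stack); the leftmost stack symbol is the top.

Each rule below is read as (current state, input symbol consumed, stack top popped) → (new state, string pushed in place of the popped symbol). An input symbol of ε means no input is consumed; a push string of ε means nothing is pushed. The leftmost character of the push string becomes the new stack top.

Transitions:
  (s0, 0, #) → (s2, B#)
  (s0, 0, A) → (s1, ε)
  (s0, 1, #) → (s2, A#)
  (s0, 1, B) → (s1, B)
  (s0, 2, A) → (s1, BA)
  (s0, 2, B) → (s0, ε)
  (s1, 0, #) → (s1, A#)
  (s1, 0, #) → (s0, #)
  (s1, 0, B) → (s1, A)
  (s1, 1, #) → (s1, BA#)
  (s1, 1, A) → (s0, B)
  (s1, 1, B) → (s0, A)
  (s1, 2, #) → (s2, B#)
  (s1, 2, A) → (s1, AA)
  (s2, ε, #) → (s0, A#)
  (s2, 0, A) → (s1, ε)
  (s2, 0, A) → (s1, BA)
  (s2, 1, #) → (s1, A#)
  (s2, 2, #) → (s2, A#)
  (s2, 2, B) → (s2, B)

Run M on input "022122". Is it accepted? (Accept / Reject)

Reject

No computation consumes all input and reaches a final state.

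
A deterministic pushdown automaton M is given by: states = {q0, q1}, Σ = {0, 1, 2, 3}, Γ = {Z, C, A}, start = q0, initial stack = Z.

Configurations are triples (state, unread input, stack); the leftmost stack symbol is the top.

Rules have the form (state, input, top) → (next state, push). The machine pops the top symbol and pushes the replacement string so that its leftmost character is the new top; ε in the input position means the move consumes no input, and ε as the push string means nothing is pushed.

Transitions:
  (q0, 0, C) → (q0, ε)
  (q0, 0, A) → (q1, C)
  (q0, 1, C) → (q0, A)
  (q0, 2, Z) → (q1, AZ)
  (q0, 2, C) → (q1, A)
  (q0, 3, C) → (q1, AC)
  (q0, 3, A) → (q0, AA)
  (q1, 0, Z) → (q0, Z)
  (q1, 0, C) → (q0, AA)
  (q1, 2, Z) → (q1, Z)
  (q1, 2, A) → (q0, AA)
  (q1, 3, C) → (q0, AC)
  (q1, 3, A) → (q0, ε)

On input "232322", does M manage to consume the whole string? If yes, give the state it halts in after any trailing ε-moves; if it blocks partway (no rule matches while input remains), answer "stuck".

q0

(q0, 232322, Z) ⊢ (q1, 32322, AZ) ⊢ (q0, 2322, Z) ⊢ (q1, 322, AZ) ⊢ (q0, 22, Z) ⊢ (q1, 2, AZ) ⊢ (q0, ε, AAZ)
All input consumed; M is in state q0.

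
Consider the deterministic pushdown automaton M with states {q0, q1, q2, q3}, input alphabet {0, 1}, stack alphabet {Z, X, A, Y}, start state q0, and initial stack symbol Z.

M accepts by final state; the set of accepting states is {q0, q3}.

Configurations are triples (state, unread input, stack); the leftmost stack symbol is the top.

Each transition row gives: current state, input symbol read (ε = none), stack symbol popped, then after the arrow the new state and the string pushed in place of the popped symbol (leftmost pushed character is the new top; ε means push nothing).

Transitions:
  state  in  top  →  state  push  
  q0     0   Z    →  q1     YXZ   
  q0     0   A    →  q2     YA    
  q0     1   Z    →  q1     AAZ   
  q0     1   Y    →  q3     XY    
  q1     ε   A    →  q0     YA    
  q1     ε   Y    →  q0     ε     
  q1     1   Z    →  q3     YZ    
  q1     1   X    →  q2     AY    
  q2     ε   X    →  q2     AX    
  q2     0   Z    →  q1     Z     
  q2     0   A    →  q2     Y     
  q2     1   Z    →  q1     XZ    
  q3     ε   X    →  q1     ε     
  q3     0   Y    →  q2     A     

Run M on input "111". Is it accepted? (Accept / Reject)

Reject

(q0, 111, Z)
  read 1, top Z: go to q1, push AAZ → (q1, 11, AAZ)
  ε-move, top A: go to q0, push YA → (q0, 11, YAAZ)
  read 1, top Y: go to q3, push XY → (q3, 1, XYAAZ)
  ε-move, top X: go to q1, push ε → (q1, 1, YAAZ)
  ε-move, top Y: go to q0, push ε → (q0, 1, AAZ)
No transition applies at (q0, 1, AAZ); input not fully consumed.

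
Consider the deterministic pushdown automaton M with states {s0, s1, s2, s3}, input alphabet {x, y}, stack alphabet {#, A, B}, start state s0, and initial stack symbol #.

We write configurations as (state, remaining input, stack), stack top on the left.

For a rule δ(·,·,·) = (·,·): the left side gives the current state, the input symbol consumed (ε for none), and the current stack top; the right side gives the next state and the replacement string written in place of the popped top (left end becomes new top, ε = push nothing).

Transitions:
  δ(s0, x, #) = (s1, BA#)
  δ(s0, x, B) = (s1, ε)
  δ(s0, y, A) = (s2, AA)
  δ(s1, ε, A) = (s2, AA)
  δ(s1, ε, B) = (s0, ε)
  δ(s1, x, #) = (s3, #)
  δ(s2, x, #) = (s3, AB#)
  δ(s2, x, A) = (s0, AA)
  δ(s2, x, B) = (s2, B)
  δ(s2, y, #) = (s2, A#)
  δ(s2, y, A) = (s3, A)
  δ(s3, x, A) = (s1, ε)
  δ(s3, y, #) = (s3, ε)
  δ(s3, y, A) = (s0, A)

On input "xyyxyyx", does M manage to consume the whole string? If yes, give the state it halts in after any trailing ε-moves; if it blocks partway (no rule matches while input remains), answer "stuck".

(s0, xyyxyyx, #)
  read x, top #: go to s1, push BA# → (s1, yyxyyx, BA#)
  ε-move, top B: go to s0, push ε → (s0, yyxyyx, A#)
  read y, top A: go to s2, push AA → (s2, yxyyx, AA#)
  read y, top A: go to s3, push A → (s3, xyyx, AA#)
  read x, top A: go to s1, push ε → (s1, yyx, A#)
  ε-move, top A: go to s2, push AA → (s2, yyx, AA#)
  read y, top A: go to s3, push A → (s3, yx, AA#)
  read y, top A: go to s0, push A → (s0, x, AA#)
No transition for (s0, x, top A); M blocks with input x remaining.

stuck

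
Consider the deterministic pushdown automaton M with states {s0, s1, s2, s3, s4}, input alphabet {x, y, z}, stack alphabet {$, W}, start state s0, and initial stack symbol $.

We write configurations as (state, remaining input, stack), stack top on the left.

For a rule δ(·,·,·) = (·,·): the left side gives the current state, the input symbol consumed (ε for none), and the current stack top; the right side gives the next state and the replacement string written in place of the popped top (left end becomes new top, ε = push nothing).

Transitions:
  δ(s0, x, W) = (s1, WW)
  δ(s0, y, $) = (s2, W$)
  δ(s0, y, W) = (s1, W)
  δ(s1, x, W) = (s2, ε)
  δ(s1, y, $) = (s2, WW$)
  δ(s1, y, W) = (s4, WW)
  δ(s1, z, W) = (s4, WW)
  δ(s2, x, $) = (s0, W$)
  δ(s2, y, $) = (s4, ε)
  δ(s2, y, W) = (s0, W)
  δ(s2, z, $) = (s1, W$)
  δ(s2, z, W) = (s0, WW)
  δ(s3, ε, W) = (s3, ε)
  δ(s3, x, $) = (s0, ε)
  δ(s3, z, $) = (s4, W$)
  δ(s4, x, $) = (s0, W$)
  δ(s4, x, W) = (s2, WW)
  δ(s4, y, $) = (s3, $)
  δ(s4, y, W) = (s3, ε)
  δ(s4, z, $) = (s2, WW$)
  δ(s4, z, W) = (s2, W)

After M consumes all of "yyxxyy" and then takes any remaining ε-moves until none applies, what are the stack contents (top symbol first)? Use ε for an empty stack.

W$

(s0, yyxxyy, $)
  read y, top $: go to s2, push W$ → (s2, yxxyy, W$)
  read y, top W: go to s0, push W → (s0, xxyy, W$)
  read x, top W: go to s1, push WW → (s1, xyy, WW$)
  read x, top W: go to s2, push ε → (s2, yy, W$)
  read y, top W: go to s0, push W → (s0, y, W$)
  read y, top W: go to s1, push W → (s1, ε, W$)
All input consumed in state s1 with stack W$.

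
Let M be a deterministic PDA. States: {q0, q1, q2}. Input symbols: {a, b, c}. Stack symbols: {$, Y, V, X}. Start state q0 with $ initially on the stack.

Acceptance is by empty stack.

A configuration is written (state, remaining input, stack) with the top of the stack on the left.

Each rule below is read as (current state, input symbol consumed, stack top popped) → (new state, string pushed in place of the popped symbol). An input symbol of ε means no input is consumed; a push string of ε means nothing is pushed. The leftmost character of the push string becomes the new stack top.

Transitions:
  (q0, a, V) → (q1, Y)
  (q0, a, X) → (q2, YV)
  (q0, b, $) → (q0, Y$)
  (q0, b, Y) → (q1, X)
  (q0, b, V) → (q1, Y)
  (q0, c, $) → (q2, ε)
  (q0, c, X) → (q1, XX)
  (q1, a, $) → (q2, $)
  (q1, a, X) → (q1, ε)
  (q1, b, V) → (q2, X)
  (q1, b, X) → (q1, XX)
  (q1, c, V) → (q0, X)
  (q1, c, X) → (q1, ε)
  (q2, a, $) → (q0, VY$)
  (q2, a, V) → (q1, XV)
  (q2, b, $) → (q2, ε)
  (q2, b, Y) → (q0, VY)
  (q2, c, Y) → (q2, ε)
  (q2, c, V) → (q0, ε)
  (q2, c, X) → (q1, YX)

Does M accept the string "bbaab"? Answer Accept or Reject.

(q0, bbaab, $)
  read b, top $: go to q0, push Y$ → (q0, baab, Y$)
  read b, top Y: go to q1, push X → (q1, aab, X$)
  read a, top X: go to q1, push ε → (q1, ab, $)
  read a, top $: go to q2, push $ → (q2, b, $)
  read b, top $: go to q2, push ε → (q2, ε, ε)
All input consumed and the stack is empty.

Accept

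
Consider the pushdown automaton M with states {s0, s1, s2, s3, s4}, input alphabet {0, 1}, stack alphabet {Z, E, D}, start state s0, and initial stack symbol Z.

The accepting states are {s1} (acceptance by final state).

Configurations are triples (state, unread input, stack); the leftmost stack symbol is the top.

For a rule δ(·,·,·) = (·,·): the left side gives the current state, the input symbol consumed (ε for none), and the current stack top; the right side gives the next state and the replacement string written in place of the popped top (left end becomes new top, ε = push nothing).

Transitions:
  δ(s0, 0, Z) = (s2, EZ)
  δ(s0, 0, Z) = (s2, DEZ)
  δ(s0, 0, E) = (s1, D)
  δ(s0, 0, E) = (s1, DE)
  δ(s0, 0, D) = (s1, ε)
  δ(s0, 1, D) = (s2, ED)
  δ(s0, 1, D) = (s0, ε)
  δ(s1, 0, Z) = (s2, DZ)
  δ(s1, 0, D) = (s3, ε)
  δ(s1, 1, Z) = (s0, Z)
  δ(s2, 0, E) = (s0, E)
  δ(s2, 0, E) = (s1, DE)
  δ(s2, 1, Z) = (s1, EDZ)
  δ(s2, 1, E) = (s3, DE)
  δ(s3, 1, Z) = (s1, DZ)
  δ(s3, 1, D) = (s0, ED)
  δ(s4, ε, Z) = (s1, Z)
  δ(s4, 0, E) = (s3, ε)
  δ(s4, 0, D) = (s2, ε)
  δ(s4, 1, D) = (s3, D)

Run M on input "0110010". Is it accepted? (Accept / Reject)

Accept

One accepting computation: (s0, 0110010, Z) ⊢ (s2, 110010, EZ) ⊢ (s3, 10010, DEZ) ⊢ (s0, 0010, EDEZ) ⊢ (s1, 010, DDEZ) ⊢ (s3, 10, DEZ) ⊢ (s0, 0, EDEZ) ⊢ (s1, ε, DDEZ)
All input consumed and state s1 ∈ F.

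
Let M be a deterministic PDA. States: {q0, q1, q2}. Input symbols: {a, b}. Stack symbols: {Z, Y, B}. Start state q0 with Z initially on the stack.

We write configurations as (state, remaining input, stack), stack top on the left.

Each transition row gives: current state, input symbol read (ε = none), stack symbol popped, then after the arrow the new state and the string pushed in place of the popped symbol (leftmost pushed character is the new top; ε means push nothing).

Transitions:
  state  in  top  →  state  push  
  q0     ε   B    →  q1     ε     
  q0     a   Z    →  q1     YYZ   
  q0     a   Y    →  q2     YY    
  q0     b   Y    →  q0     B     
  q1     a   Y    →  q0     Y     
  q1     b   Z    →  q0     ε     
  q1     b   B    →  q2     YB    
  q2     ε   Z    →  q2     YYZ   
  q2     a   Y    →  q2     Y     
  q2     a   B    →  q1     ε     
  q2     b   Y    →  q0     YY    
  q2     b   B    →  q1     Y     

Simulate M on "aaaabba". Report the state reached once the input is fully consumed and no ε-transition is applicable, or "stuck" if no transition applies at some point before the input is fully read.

q0

(q0, aaaabba, Z) ⊢ (q1, aaabba, YYZ) ⊢ (q0, aabba, YYZ) ⊢ (q2, abba, YYYZ) ⊢ (q2, bba, YYYZ) ⊢ (q0, ba, YYYYZ) ⊢ (q0, a, BYYYZ) ⊢ (q1, a, YYYZ) ⊢ (q0, ε, YYYZ)
All input consumed; M is in state q0.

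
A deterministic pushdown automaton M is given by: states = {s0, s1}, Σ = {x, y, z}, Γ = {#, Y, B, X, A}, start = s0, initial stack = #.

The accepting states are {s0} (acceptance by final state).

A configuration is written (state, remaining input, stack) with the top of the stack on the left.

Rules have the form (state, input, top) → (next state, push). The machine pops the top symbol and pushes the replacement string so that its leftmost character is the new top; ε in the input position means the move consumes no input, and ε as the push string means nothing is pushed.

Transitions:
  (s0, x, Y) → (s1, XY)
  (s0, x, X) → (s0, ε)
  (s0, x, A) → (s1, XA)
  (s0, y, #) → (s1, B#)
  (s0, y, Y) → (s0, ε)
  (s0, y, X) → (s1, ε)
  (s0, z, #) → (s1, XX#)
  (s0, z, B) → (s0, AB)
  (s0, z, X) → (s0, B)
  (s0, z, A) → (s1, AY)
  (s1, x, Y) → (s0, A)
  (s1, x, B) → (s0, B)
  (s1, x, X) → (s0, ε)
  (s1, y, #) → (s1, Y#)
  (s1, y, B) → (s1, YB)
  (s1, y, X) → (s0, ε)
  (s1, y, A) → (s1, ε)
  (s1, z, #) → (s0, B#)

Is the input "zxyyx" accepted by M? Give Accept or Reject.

(s0, zxyyx, #) ⊢ (s1, xyyx, XX#) ⊢ (s0, yyx, X#) ⊢ (s1, yx, #) ⊢ (s1, x, Y#) ⊢ (s0, ε, A#)
All input consumed; state s0 ∈ F.

Accept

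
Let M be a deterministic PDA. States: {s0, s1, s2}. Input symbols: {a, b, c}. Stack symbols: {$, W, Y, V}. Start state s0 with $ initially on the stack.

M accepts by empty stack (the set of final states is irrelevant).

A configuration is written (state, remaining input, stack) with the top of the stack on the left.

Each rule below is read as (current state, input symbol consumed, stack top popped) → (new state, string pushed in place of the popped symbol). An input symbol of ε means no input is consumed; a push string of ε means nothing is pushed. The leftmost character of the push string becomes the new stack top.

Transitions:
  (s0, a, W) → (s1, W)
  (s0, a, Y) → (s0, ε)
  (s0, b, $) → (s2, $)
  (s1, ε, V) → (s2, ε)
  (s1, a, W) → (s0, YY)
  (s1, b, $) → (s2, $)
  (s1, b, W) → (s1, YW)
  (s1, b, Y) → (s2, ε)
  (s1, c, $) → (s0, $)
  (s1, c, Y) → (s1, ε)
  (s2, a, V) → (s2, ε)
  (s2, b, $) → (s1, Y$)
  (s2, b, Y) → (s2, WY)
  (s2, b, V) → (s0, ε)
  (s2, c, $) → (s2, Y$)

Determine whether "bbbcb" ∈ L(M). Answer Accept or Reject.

(s0, bbbcb, $) ⊢ (s2, bbcb, $) ⊢ (s1, bcb, Y$) ⊢ (s2, cb, $) ⊢ (s2, b, Y$) ⊢ (s2, ε, WY$)
All input consumed; stack is WY$, not empty, and no further ε-move applies.

Reject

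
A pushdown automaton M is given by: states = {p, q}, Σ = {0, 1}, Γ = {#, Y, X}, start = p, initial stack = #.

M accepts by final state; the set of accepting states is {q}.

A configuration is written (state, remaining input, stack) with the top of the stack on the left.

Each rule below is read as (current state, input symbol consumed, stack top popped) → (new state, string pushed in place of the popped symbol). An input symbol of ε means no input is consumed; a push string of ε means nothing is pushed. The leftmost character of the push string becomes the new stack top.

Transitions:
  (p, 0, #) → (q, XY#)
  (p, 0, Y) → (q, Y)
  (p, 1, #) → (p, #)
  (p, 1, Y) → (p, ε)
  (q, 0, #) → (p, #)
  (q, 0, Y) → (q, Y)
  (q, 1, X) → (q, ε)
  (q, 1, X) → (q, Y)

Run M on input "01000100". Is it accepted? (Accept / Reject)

No computation consumes all input and reaches a final state.

Reject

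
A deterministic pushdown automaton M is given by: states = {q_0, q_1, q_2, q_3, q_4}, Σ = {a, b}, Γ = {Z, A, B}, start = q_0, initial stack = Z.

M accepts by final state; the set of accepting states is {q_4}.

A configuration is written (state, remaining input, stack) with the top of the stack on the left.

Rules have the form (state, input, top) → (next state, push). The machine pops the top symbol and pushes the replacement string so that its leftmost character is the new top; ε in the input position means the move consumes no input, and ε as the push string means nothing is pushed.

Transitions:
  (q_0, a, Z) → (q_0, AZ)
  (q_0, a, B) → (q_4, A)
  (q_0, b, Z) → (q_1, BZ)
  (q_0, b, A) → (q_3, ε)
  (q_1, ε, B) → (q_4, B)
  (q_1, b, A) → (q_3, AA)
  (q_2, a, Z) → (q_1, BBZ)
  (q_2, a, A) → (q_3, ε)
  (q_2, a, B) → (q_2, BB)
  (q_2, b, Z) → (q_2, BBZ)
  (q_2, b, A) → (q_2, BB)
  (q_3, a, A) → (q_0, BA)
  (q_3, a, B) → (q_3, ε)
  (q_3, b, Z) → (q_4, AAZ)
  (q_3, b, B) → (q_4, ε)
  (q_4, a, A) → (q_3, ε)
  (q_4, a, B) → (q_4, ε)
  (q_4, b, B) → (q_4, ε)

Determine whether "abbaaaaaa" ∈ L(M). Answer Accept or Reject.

(q_0, abbaaaaaa, Z)
  read a, top Z: go to q_0, push AZ → (q_0, bbaaaaaa, AZ)
  read b, top A: go to q_3, push ε → (q_3, baaaaaa, Z)
  read b, top Z: go to q_4, push AAZ → (q_4, aaaaaa, AAZ)
  read a, top A: go to q_3, push ε → (q_3, aaaaa, AZ)
  read a, top A: go to q_0, push BA → (q_0, aaaa, BAZ)
  read a, top B: go to q_4, push A → (q_4, aaa, AAZ)
  read a, top A: go to q_3, push ε → (q_3, aa, AZ)
  read a, top A: go to q_0, push BA → (q_0, a, BAZ)
  read a, top B: go to q_4, push A → (q_4, ε, AAZ)
All input consumed; state q_4 ∈ F.

Accept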